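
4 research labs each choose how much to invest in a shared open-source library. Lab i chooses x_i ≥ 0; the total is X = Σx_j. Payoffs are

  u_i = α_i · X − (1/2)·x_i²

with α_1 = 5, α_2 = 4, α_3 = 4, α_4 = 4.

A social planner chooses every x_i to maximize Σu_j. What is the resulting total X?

68

Planner FOC: ∂(Σu_j)/∂x_i = (Σα_j) − x_i = 0, so x_i^SO = Σα_j = 17 for every i; X^SO = 68.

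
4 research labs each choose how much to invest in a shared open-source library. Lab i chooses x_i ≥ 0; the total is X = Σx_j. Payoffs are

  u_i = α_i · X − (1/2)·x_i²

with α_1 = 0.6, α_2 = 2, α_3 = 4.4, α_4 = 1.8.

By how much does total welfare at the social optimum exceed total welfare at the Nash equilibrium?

90.92

Lab i's FOC: ∂u_i/∂x_i = α_i − x_i = 0, so x_i* = α_i.
NE contributions = (0.6, 2, 4.4, 1.8); X = 8.8.
W^NE = (Σα)·X − ½Σα_i² = 8.8² − ½·26.96 = 63.96.
Planner sets x_i = Σα_j = 8.8 for every i, so X^SO = 4·8.8 = 35.2.
W^SO = (Σα)·X^SO − ½·4·(Σα)² = (4/2)·8.8² = 154.88.
Deadweight loss = W^SO − W^NE = 90.92.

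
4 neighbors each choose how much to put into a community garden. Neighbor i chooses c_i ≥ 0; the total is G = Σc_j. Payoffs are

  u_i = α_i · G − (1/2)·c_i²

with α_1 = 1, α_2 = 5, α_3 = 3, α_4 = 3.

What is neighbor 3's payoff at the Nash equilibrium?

31.5

Neighbor i's FOC: ∂u_i/∂c_i = α_i − c_i = 0, so c_i* = α_i.
NE contributions = (1, 5, 3, 3); G = 12.
u_3 = α_3·G − ½·(c_3)² = 3·12 − ½·3² = 31.5.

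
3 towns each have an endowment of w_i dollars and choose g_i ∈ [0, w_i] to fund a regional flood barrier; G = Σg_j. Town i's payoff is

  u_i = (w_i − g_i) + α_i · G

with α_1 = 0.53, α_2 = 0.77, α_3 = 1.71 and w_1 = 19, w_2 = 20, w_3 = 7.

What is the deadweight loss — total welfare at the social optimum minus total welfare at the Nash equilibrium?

∂u_i/∂g_i = α_i − 1, so town i contributes w_i if α_i > 1, else 0.
α_i > 1 for i ∈ {3}; NE contributions (0, 0, 7), G = 7.
W^NE = Σw_i − G^NE + (Σα_i)·G^NE = 46 + 2.01·7 = 60.07.
Planner: ∂(Σu_j)/∂g_i = Σα_j − 1 = 2.01 > 0, so everyone contributes w_i; G^SO = 46, W^SO = 46 + 2.01·46 = 138.46.
Deadweight loss = 78.39.

78.39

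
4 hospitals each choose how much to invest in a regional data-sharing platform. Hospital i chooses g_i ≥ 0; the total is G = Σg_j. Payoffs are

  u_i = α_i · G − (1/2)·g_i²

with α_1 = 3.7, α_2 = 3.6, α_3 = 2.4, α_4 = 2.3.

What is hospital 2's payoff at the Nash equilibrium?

36.72

Hospital i's FOC: ∂u_i/∂g_i = α_i − g_i = 0, so g_i* = α_i.
NE contributions = (3.7, 3.6, 2.4, 2.3); G = 12.
u_2 = α_2·G − ½·(g_2)² = 3.6·12 − ½·3.6² = 36.72.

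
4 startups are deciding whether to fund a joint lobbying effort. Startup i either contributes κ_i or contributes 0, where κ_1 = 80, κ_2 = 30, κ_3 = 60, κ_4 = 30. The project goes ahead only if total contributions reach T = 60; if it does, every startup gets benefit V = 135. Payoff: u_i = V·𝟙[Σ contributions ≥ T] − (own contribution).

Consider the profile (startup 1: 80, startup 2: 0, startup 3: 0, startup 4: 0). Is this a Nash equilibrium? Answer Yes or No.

Yes

Total = 80 ≥ 60: provided.
Startup 1 (pledges 80, payoff 55): dropping to 0 → total 0, payoff 0. No gain.
Startup 2 (pledges 0, payoff 135): pledging 30 → total 110, payoff 105. No gain.
Startup 3 (pledges 0, payoff 135): pledging 60 → total 140, payoff 75. No gain.
Startup 4 (pledges 0, payoff 135): pledging 30 → total 110, payoff 105. No gain.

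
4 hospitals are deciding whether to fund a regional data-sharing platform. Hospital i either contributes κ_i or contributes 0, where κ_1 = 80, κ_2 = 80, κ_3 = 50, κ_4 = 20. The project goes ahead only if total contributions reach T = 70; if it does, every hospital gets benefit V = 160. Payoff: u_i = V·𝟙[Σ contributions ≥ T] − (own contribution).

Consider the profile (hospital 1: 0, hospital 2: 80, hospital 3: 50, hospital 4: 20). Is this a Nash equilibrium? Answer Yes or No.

Total = 150 ≥ 70: provided.
Hospital 1 (pledges 0, payoff 160): pledging 80 → total 230, payoff 80. No gain.
Hospital 2 (pledges 80, payoff 80): dropping to 0 → total 70, payoff 160. Profitable deviation.

No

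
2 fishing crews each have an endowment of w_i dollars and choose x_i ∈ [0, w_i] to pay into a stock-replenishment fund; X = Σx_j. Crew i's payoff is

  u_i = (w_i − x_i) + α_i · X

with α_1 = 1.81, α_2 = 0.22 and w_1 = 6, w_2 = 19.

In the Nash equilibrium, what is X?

6

∂u_i/∂x_i = α_i − 1, so crew i contributes w_i if α_i > 1, else 0.
α_i > 1 for i ∈ {1}; NE contributions (6, 0), X = 6.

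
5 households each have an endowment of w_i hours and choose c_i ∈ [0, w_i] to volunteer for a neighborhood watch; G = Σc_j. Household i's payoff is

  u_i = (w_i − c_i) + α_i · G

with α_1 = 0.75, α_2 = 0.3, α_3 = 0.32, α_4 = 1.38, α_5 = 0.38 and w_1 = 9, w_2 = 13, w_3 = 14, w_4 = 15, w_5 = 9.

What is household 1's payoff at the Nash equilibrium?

∂u_i/∂c_i = α_i − 1, so household i contributes w_i if α_i > 1, else 0.
α_i > 1 for i ∈ {4}; NE contributions (0, 0, 0, 15, 0), G = 15.
u_1 = (9 − 0) + 0.75·15 = 20.25.

20.25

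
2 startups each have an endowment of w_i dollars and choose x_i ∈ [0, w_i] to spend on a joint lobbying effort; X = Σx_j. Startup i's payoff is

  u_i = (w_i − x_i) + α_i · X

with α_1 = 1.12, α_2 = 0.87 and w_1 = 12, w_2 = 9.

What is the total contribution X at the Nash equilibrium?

12

∂u_i/∂x_i = α_i − 1, so startup i contributes w_i if α_i > 1, else 0.
α_i > 1 for i ∈ {1}; NE contributions (12, 0), X = 12.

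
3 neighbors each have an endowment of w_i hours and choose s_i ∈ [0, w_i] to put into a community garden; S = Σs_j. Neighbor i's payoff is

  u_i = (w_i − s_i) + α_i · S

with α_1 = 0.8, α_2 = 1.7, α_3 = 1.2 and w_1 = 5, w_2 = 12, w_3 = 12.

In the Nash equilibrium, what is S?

24

∂u_i/∂s_i = α_i − 1, so neighbor i contributes w_i if α_i > 1, else 0.
α_i > 1 for i ∈ {2, 3}; NE contributions (0, 12, 12), S = 24.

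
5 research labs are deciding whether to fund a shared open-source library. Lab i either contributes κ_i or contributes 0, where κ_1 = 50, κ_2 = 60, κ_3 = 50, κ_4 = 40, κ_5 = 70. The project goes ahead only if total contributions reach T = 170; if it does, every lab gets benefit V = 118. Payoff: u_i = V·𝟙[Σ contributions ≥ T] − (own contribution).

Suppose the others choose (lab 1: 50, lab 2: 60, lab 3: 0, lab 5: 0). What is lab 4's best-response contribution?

Others' total = 110. Even contributing 40 gives 150 < 170: no benefit either way.
Best response: 0.

0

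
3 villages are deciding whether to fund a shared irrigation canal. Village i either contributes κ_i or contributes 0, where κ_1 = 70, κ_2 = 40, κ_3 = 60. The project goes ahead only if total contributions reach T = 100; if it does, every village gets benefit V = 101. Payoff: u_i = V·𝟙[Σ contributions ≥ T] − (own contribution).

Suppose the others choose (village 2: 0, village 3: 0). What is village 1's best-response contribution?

0

Others' total = 0. Even contributing 70 gives 70 < 100: no benefit either way.
Best response: 0.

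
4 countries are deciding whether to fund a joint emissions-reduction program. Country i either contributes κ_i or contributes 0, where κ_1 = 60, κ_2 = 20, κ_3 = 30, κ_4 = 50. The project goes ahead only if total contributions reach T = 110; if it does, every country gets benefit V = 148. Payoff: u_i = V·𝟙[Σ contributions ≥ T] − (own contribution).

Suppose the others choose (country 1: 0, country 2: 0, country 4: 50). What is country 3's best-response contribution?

Others' total = 50. Even contributing 30 gives 80 < 110: no benefit either way.
Best response: 0.

0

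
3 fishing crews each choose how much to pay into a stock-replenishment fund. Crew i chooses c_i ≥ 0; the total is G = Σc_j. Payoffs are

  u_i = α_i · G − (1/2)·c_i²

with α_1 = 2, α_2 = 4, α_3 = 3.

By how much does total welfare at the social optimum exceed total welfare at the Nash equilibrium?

55

Crew i's FOC: ∂u_i/∂c_i = α_i − c_i = 0, so c_i* = α_i.
NE contributions = (2, 4, 3); G = 9.
W^NE = (Σα)·G − ½Σα_i² = 9² − ½·29 = 66.5.
Planner sets c_i = Σα_j = 9 for every i, so G^SO = 3·9 = 27.
W^SO = (Σα)·G^SO − ½·3·(Σα)² = (3/2)·9² = 121.5.
Deadweight loss = W^SO − W^NE = 55.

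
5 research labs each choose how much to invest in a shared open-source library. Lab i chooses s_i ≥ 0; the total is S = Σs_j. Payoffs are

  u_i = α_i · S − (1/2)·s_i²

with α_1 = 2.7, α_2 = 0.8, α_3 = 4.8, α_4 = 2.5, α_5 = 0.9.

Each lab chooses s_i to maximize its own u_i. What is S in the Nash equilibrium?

Lab i's FOC: ∂u_i/∂s_i = α_i − s_i = 0, so s_i* = α_i.
NE contributions = (2.7, 0.8, 4.8, 2.5, 0.9); S = 11.7.

11.7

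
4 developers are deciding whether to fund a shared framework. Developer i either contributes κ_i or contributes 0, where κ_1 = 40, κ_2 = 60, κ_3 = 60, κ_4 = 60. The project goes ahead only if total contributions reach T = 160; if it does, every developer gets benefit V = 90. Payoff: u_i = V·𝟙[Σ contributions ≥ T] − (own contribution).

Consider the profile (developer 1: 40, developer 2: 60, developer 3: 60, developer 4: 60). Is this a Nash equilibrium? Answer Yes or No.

No

Total = 220 ≥ 160: provided.
Developer 1 (pledges 40, payoff 50): dropping to 0 → total 180, payoff 90. Profitable deviation.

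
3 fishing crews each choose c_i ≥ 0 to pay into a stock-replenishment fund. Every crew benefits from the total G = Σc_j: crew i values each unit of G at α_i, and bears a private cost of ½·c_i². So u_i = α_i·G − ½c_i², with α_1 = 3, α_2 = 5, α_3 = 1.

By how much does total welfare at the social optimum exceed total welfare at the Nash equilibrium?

58

Crew i's FOC: ∂u_i/∂c_i = α_i − c_i = 0, so c_i* = α_i.
NE contributions = (3, 5, 1); G = 9.
W^NE = (Σα)·G − ½Σα_i² = 9² − ½·35 = 63.5.
Planner sets c_i = Σα_j = 9 for every i, so G^SO = 3·9 = 27.
W^SO = (Σα)·G^SO − ½·3·(Σα)² = (3/2)·9² = 121.5.
Deadweight loss = W^SO − W^NE = 58.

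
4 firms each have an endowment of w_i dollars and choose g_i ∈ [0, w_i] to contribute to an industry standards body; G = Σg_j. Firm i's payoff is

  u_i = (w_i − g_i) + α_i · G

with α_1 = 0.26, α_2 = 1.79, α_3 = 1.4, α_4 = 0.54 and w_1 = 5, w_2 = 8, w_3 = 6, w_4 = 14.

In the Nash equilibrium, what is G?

14

∂u_i/∂g_i = α_i − 1, so firm i contributes w_i if α_i > 1, else 0.
α_i > 1 for i ∈ {2, 3}; NE contributions (0, 8, 6, 0), G = 14.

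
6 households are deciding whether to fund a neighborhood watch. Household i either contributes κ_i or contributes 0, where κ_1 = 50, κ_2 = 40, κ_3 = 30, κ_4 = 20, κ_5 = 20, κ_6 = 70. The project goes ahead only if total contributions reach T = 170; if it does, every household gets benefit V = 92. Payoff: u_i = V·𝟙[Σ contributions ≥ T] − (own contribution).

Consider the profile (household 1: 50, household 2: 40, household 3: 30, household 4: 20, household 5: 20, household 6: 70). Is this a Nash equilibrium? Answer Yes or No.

Total = 230 ≥ 170: provided.
Household 1 (pledges 50, payoff 42): dropping to 0 → total 180, payoff 92. Profitable deviation.

No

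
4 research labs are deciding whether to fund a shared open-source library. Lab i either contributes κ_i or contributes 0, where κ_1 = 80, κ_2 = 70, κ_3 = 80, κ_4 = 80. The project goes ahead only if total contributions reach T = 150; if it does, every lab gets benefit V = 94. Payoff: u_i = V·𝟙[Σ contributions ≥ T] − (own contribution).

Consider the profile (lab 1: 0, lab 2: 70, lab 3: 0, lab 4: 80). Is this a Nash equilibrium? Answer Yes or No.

Total = 150 ≥ 150: provided.
Lab 1 (pledges 0, payoff 94): pledging 80 → total 230, payoff 14. No gain.
Lab 2 (pledges 70, payoff 24): dropping to 0 → total 80, payoff 0. No gain.
Lab 3 (pledges 0, payoff 94): pledging 80 → total 230, payoff 14. No gain.
Lab 4 (pledges 80, payoff 14): dropping to 0 → total 70, payoff 0. No gain.

Yes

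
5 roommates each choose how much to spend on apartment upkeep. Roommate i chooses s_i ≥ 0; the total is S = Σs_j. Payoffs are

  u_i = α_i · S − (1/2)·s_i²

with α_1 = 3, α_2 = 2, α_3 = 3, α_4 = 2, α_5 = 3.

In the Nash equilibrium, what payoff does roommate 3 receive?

34.5

Roommate i's FOC: ∂u_i/∂s_i = α_i − s_i = 0, so s_i* = α_i.
NE contributions = (3, 2, 3, 2, 3); S = 13.
u_3 = α_3·S − ½·(s_3)² = 3·13 − ½·3² = 34.5.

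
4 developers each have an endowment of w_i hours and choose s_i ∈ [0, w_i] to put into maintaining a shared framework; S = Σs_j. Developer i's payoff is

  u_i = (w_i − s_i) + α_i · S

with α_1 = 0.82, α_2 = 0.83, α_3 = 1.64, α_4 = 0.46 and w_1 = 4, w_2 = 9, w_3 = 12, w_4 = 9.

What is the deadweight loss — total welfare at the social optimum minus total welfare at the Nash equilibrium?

60.5

∂u_i/∂s_i = α_i − 1, so developer i contributes w_i if α_i > 1, else 0.
α_i > 1 for i ∈ {3}; NE contributions (0, 0, 12, 0), S = 12.
W^NE = Σw_i − S^NE + (Σα_i)·S^NE = 34 + 2.75·12 = 67.
Planner: ∂(Σu_j)/∂s_i = Σα_j − 1 = 2.75 > 0, so everyone contributes w_i; S^SO = 34, W^SO = 34 + 2.75·34 = 127.5.
Deadweight loss = 60.5.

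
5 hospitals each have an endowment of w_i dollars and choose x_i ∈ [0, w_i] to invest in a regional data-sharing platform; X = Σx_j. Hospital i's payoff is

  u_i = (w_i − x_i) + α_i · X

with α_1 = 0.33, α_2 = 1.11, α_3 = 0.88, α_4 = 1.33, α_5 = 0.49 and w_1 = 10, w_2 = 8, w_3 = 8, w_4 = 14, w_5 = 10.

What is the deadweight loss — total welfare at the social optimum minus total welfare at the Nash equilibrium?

87.92

∂u_i/∂x_i = α_i − 1, so hospital i contributes w_i if α_i > 1, else 0.
α_i > 1 for i ∈ {2, 4}; NE contributions (0, 8, 0, 14, 0), X = 22.
W^NE = Σw_i − X^NE + (Σα_i)·X^NE = 50 + 3.14·22 = 119.08.
Planner: ∂(Σu_j)/∂x_i = Σα_j − 1 = 3.14 > 0, so everyone contributes w_i; X^SO = 50, W^SO = 50 + 3.14·50 = 207.
Deadweight loss = 87.92.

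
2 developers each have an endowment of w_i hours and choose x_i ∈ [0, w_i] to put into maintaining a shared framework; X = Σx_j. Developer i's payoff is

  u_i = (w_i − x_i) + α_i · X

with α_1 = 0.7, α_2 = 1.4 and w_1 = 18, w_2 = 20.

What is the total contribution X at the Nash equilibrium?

∂u_i/∂x_i = α_i − 1, so developer i contributes w_i if α_i > 1, else 0.
α_i > 1 for i ∈ {2}; NE contributions (0, 20), X = 20.

20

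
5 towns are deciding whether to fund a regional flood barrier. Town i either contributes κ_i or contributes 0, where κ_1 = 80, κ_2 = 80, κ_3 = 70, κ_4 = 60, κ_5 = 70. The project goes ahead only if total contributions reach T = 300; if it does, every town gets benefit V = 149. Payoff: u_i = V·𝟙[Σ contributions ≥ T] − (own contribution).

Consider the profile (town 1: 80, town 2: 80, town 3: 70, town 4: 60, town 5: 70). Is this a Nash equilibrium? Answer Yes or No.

Total = 360 ≥ 300: provided.
Town 1 (pledges 80, payoff 69): dropping to 0 → total 280, payoff 0. No gain.
Town 2 (pledges 80, payoff 69): dropping to 0 → total 280, payoff 0. No gain.
Town 3 (pledges 70, payoff 79): dropping to 0 → total 290, payoff 0. No gain.
Town 4 (pledges 60, payoff 89): dropping to 0 → total 300, payoff 149. Profitable deviation.

No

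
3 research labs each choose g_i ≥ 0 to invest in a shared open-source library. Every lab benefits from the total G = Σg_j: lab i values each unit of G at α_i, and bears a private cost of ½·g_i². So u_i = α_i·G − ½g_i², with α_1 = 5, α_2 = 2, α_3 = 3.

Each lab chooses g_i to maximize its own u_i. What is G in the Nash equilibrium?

10

Lab i's FOC: ∂u_i/∂g_i = α_i − g_i = 0, so g_i* = α_i.
NE contributions = (5, 2, 3); G = 10.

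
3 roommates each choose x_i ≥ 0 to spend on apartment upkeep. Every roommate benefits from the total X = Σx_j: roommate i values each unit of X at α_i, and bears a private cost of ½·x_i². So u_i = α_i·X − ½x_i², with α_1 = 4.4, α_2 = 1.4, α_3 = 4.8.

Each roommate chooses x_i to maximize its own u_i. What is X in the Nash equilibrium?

10.6

Roommate i's FOC: ∂u_i/∂x_i = α_i − x_i = 0, so x_i* = α_i.
NE contributions = (4.4, 1.4, 4.8); X = 10.6.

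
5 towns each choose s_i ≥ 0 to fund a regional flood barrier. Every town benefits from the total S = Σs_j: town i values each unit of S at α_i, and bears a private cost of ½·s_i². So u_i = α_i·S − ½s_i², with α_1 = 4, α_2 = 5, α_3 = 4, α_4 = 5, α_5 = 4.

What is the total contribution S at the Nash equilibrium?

22

Town i's FOC: ∂u_i/∂s_i = α_i − s_i = 0, so s_i* = α_i.
NE contributions = (4, 5, 4, 5, 4); S = 22.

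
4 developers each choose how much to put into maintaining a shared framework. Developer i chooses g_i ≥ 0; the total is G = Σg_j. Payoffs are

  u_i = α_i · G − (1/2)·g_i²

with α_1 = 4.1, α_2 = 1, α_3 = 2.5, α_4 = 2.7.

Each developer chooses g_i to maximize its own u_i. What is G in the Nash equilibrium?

Developer i's FOC: ∂u_i/∂g_i = α_i − g_i = 0, so g_i* = α_i.
NE contributions = (4.1, 1, 2.5, 2.7); G = 10.3.

10.3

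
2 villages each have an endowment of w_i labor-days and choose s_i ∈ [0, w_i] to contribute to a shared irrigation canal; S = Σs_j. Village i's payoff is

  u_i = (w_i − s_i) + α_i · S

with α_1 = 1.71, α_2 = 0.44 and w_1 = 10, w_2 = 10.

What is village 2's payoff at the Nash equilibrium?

∂u_i/∂s_i = α_i − 1, so village i contributes w_i if α_i > 1, else 0.
α_i > 1 for i ∈ {1}; NE contributions (10, 0), S = 10.
u_2 = (10 − 0) + 0.44·10 = 14.4.

14.4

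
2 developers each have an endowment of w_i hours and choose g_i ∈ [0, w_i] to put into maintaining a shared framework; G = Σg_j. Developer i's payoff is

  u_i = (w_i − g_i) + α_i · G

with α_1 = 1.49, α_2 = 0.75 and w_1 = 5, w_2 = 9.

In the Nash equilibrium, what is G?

∂u_i/∂g_i = α_i − 1, so developer i contributes w_i if α_i > 1, else 0.
α_i > 1 for i ∈ {1}; NE contributions (5, 0), G = 5.

5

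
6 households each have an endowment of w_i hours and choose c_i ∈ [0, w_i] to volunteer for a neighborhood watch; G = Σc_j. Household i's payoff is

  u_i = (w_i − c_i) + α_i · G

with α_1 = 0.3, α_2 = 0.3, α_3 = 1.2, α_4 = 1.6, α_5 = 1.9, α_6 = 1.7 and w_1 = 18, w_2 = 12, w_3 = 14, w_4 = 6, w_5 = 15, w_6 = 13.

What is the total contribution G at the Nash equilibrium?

∂u_i/∂c_i = α_i − 1, so household i contributes w_i if α_i > 1, else 0.
α_i > 1 for i ∈ {3, 4, 5, 6}; NE contributions (0, 0, 14, 6, 15, 13), G = 48.

48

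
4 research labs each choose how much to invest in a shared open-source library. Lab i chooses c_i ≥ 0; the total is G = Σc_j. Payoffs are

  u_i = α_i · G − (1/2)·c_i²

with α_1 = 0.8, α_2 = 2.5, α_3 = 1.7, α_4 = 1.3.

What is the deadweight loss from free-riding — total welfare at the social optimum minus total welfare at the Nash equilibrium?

45.425

Lab i's FOC: ∂u_i/∂c_i = α_i − c_i = 0, so c_i* = α_i.
NE contributions = (0.8, 2.5, 1.7, 1.3); G = 6.3.
W^NE = (Σα)·G − ½Σα_i² = 6.3² − ½·11.47 = 33.955.
Planner sets c_i = Σα_j = 6.3 for every i, so G^SO = 4·6.3 = 25.2.
W^SO = (Σα)·G^SO − ½·4·(Σα)² = (4/2)·6.3² = 79.38.
Deadweight loss = W^SO − W^NE = 45.425.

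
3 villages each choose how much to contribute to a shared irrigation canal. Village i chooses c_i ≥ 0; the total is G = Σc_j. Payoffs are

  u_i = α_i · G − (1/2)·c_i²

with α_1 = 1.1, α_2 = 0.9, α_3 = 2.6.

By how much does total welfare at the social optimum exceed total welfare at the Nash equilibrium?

14.97

Village i's FOC: ∂u_i/∂c_i = α_i − c_i = 0, so c_i* = α_i.
NE contributions = (1.1, 0.9, 2.6); G = 4.6.
W^NE = (Σα)·G − ½Σα_i² = 4.6² − ½·8.78 = 16.77.
Planner sets c_i = Σα_j = 4.6 for every i, so G^SO = 3·4.6 = 13.8.
W^SO = (Σα)·G^SO − ½·3·(Σα)² = (3/2)·4.6² = 31.74.
Deadweight loss = W^SO − W^NE = 14.97.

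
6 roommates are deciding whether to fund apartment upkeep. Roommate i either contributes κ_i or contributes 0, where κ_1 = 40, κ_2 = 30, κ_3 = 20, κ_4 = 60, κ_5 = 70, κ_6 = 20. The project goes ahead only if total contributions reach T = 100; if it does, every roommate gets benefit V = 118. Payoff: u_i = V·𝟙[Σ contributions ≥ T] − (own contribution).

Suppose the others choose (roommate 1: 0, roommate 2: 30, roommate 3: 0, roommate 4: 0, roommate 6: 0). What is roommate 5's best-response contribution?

70

Others' total = 30. Contributing 70 brings total to 100 ≥ 100: gain V − κ_5 = 48.
Best response: 70.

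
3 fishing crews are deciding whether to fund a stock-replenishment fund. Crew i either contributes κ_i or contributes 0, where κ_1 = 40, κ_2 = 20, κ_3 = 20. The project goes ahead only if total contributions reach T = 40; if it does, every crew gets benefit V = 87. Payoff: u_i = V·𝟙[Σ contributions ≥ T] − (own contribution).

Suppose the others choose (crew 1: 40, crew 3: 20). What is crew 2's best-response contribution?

0

Others' total = 60 ≥ 40; contributing adds cost 20 for no extra benefit.
Best response: 0.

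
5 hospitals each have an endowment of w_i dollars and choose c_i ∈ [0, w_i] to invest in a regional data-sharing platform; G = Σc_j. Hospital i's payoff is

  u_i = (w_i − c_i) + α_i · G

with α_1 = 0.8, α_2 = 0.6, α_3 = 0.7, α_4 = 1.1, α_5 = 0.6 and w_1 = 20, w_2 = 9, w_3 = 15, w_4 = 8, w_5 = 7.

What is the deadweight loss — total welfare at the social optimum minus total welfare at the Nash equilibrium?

∂u_i/∂c_i = α_i − 1, so hospital i contributes w_i if α_i > 1, else 0.
α_i > 1 for i ∈ {4}; NE contributions (0, 0, 0, 8, 0), G = 8.
W^NE = Σw_i − G^NE + (Σα_i)·G^NE = 59 + 2.8·8 = 81.4.
Planner: ∂(Σu_j)/∂c_i = Σα_j − 1 = 2.8 > 0, so everyone contributes w_i; G^SO = 59, W^SO = 59 + 2.8·59 = 224.2.
Deadweight loss = 142.8.

142.8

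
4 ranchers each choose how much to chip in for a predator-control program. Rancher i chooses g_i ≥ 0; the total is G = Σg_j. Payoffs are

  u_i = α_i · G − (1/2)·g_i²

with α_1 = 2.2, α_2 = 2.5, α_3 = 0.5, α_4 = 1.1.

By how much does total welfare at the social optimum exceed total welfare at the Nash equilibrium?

45.965

Rancher i's FOC: ∂u_i/∂g_i = α_i − g_i = 0, so g_i* = α_i.
NE contributions = (2.2, 2.5, 0.5, 1.1); G = 6.3.
W^NE = (Σα)·G − ½Σα_i² = 6.3² − ½·12.55 = 33.415.
Planner sets g_i = Σα_j = 6.3 for every i, so G^SO = 4·6.3 = 25.2.
W^SO = (Σα)·G^SO − ½·4·(Σα)² = (4/2)·6.3² = 79.38.
Deadweight loss = W^SO − W^NE = 45.965.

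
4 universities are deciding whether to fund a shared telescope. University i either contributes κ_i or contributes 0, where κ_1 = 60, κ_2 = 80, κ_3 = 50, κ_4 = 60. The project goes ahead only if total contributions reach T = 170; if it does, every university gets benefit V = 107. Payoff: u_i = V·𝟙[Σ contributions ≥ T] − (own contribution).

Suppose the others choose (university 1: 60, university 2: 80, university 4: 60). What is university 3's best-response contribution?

Others' total = 200 ≥ 170; contributing adds cost 50 for no extra benefit.
Best response: 0.

0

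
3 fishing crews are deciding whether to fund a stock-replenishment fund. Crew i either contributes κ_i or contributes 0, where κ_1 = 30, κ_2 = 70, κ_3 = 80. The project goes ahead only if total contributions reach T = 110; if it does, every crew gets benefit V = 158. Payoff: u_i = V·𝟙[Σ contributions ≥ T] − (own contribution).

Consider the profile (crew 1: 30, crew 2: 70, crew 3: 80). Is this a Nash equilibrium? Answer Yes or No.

No

Total = 180 ≥ 110: provided.
Crew 1 (pledges 30, payoff 128): dropping to 0 → total 150, payoff 158. Profitable deviation.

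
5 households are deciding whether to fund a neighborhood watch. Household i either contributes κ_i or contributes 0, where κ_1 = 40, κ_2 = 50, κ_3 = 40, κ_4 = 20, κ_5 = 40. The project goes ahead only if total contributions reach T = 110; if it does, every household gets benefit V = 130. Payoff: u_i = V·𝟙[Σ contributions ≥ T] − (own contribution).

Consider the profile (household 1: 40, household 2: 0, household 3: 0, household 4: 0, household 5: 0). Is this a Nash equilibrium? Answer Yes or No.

No

Total = 40 < 110: not provided.
Household 1 (pledges 40, payoff -40): dropping to 0 → total 0, payoff 0. Profitable deviation.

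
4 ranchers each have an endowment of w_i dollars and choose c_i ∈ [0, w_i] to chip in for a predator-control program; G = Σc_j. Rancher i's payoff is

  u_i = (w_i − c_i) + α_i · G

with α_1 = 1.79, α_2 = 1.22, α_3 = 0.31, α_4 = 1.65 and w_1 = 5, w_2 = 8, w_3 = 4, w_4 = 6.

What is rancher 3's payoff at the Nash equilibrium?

∂u_i/∂c_i = α_i − 1, so rancher i contributes w_i if α_i > 1, else 0.
α_i > 1 for i ∈ {1, 2, 4}; NE contributions (5, 8, 0, 6), G = 19.
u_3 = (4 − 0) + 0.31·19 = 9.89.

9.89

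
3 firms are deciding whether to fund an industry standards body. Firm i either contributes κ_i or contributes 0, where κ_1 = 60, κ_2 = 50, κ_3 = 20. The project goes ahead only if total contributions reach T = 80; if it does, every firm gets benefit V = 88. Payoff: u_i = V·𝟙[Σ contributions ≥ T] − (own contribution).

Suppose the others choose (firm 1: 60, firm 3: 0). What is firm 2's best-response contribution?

Others' total = 60. Contributing 50 brings total to 110 ≥ 80: gain V − κ_2 = 38.
Best response: 50.

50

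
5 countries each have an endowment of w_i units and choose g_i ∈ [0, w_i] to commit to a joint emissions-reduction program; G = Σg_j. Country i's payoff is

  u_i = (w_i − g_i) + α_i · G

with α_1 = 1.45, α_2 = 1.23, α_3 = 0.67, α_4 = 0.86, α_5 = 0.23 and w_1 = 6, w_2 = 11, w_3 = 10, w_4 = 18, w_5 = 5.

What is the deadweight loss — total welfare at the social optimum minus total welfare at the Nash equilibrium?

113.52

∂u_i/∂g_i = α_i − 1, so country i contributes w_i if α_i > 1, else 0.
α_i > 1 for i ∈ {1, 2}; NE contributions (6, 11, 0, 0, 0), G = 17.
W^NE = Σw_i − G^NE + (Σα_i)·G^NE = 50 + 3.44·17 = 108.48.
Planner: ∂(Σu_j)/∂g_i = Σα_j − 1 = 3.44 > 0, so everyone contributes w_i; G^SO = 50, W^SO = 50 + 3.44·50 = 222.
Deadweight loss = 113.52.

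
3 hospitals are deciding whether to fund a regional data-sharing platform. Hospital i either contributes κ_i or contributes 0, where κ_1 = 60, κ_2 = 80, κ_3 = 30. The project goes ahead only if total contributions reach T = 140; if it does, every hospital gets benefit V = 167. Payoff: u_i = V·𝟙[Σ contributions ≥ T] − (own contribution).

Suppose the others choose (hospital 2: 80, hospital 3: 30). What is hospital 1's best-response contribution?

60

Others' total = 110. Contributing 60 brings total to 170 ≥ 140: gain V − κ_1 = 107.
Best response: 60.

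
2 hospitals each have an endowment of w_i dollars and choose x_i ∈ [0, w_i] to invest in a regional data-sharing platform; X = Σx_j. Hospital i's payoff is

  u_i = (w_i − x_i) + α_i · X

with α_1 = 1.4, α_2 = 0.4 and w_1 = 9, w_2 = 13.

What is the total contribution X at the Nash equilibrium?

∂u_i/∂x_i = α_i − 1, so hospital i contributes w_i if α_i > 1, else 0.
α_i > 1 for i ∈ {1}; NE contributions (9, 0), X = 9.

9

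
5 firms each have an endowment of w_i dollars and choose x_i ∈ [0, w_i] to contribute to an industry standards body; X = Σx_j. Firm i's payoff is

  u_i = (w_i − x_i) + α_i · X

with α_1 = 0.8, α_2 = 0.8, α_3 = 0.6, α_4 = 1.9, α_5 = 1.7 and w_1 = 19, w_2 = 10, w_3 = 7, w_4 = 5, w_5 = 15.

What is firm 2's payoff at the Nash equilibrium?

∂u_i/∂x_i = α_i − 1, so firm i contributes w_i if α_i > 1, else 0.
α_i > 1 for i ∈ {4, 5}; NE contributions (0, 0, 0, 5, 15), X = 20.
u_2 = (10 − 0) + 0.8·20 = 26.

26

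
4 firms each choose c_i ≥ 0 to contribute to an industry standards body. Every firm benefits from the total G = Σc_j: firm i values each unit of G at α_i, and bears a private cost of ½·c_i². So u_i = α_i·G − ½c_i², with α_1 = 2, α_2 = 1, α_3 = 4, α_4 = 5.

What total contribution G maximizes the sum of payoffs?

Planner FOC: ∂(Σu_j)/∂c_i = (Σα_j) − c_i = 0, so c_i^SO = Σα_j = 12 for every i; G^SO = 48.

48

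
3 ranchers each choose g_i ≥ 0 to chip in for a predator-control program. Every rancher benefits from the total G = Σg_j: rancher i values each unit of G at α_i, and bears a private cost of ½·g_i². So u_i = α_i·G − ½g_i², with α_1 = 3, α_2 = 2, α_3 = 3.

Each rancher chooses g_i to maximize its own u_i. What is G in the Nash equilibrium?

Rancher i's FOC: ∂u_i/∂g_i = α_i − g_i = 0, so g_i* = α_i.
NE contributions = (3, 2, 3); G = 8.

8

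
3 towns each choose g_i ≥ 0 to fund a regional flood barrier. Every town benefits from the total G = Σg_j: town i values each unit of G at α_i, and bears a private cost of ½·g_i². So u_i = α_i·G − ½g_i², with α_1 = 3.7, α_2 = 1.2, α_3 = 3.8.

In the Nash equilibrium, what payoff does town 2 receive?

9.72

Town i's FOC: ∂u_i/∂g_i = α_i − g_i = 0, so g_i* = α_i.
NE contributions = (3.7, 1.2, 3.8); G = 8.7.
u_2 = α_2·G − ½·(g_2)² = 1.2·8.7 − ½·1.2² = 9.72.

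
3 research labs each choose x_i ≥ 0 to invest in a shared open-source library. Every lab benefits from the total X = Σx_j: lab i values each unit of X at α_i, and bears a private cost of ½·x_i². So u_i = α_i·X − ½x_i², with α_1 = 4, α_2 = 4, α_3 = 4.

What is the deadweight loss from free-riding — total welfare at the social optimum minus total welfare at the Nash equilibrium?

96

Lab i's FOC: ∂u_i/∂x_i = α_i − x_i = 0, so x_i* = α_i.
NE contributions = (4, 4, 4); X = 12.
W^NE = (Σα)·X − ½Σα_i² = 12² − ½·48 = 120.
Planner sets x_i = Σα_j = 12 for every i, so X^SO = 3·12 = 36.
W^SO = (Σα)·X^SO − ½·3·(Σα)² = (3/2)·12² = 216.
Deadweight loss = W^SO − W^NE = 96.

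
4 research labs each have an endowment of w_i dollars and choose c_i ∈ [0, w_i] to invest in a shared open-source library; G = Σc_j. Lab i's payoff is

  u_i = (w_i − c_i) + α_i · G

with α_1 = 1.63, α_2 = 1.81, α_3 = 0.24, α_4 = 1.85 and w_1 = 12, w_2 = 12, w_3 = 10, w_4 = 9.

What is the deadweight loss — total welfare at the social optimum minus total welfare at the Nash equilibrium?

∂u_i/∂c_i = α_i − 1, so lab i contributes w_i if α_i > 1, else 0.
α_i > 1 for i ∈ {1, 2, 4}; NE contributions (12, 12, 0, 9), G = 33.
W^NE = Σw_i − G^NE + (Σα_i)·G^NE = 43 + 4.53·33 = 192.49.
Planner: ∂(Σu_j)/∂c_i = Σα_j − 1 = 4.53 > 0, so everyone contributes w_i; G^SO = 43, W^SO = 43 + 4.53·43 = 237.79.
Deadweight loss = 45.3.

45.3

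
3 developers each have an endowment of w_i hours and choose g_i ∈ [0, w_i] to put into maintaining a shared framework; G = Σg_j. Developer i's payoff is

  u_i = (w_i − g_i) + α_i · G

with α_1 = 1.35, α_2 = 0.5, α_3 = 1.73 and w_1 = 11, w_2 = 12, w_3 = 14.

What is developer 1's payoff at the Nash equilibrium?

∂u_i/∂g_i = α_i − 1, so developer i contributes w_i if α_i > 1, else 0.
α_i > 1 for i ∈ {1, 3}; NE contributions (11, 0, 14), G = 25.
u_1 = (11 − 11) + 1.35·25 = 33.75.

33.75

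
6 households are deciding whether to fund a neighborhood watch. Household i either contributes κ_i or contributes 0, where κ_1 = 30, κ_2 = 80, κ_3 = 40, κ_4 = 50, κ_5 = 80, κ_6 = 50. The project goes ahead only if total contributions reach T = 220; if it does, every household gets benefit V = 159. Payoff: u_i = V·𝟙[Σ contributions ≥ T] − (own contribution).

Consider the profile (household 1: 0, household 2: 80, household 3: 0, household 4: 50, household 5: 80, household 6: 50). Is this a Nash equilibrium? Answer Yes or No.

Yes

Total = 260 ≥ 220: provided.
Household 1 (pledges 0, payoff 159): pledging 30 → total 290, payoff 129. No gain.
Household 2 (pledges 80, payoff 79): dropping to 0 → total 180, payoff 0. No gain.
Household 3 (pledges 0, payoff 159): pledging 40 → total 300, payoff 119. No gain.
Household 4 (pledges 50, payoff 109): dropping to 0 → total 210, payoff 0. No gain.
Household 5 (pledges 80, payoff 79): dropping to 0 → total 180, payoff 0. No gain.
Household 6 (pledges 50, payoff 109): dropping to 0 → total 210, payoff 0. No gain.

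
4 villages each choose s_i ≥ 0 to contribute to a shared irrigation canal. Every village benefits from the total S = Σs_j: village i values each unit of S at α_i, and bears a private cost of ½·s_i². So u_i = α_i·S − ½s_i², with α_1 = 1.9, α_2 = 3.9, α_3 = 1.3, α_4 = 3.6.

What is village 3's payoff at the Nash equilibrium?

Village i's FOC: ∂u_i/∂s_i = α_i − s_i = 0, so s_i* = α_i.
NE contributions = (1.9, 3.9, 1.3, 3.6); S = 10.7.
u_3 = α_3·S − ½·(s_3)² = 1.3·10.7 − ½·1.3² = 13.065.

13.065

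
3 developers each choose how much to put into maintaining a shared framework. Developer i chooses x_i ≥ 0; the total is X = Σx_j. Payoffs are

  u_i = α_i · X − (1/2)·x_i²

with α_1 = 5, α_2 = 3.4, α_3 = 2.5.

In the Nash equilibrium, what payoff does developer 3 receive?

24.125

Developer i's FOC: ∂u_i/∂x_i = α_i − x_i = 0, so x_i* = α_i.
NE contributions = (5, 3.4, 2.5); X = 10.9.
u_3 = α_3·X − ½·(x_3)² = 2.5·10.9 − ½·2.5² = 24.125.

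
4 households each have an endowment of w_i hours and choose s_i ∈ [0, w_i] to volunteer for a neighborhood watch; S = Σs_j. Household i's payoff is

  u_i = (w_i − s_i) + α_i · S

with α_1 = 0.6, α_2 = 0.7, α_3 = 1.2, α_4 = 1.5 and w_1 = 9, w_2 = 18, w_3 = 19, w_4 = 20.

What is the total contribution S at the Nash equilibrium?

39

∂u_i/∂s_i = α_i − 1, so household i contributes w_i if α_i > 1, else 0.
α_i > 1 for i ∈ {3, 4}; NE contributions (0, 0, 19, 20), S = 39.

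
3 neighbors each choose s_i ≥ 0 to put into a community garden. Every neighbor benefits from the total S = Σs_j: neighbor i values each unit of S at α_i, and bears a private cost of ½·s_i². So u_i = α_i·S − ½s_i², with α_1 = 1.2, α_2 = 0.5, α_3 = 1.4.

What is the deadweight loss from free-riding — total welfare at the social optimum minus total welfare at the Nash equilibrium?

Neighbor i's FOC: ∂u_i/∂s_i = α_i − s_i = 0, so s_i* = α_i.
NE contributions = (1.2, 0.5, 1.4); S = 3.1.
W^NE = (Σα)·S − ½Σα_i² = 3.1² − ½·3.65 = 7.785.
Planner sets s_i = Σα_j = 3.1 for every i, so S^SO = 3·3.1 = 9.3.
W^SO = (Σα)·S^SO − ½·3·(Σα)² = (3/2)·3.1² = 14.415.
Deadweight loss = W^SO − W^NE = 6.63.

6.63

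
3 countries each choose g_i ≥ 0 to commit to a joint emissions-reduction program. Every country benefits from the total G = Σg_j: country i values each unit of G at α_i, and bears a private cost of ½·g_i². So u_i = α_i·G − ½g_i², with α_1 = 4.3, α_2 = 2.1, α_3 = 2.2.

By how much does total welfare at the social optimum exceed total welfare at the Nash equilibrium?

50.85

Country i's FOC: ∂u_i/∂g_i = α_i − g_i = 0, so g_i* = α_i.
NE contributions = (4.3, 2.1, 2.2); G = 8.6.
W^NE = (Σα)·G − ½Σα_i² = 8.6² − ½·27.74 = 60.09.
Planner sets g_i = Σα_j = 8.6 for every i, so G^SO = 3·8.6 = 25.8.
W^SO = (Σα)·G^SO − ½·3·(Σα)² = (3/2)·8.6² = 110.94.
Deadweight loss = W^SO − W^NE = 50.85.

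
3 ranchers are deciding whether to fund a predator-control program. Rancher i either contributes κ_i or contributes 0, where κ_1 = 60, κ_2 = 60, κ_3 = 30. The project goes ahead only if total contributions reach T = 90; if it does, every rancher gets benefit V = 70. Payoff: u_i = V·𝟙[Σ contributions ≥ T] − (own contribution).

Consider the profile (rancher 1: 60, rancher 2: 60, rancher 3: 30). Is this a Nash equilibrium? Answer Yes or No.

No

Total = 150 ≥ 90: provided.
Rancher 1 (pledges 60, payoff 10): dropping to 0 → total 90, payoff 70. Profitable deviation.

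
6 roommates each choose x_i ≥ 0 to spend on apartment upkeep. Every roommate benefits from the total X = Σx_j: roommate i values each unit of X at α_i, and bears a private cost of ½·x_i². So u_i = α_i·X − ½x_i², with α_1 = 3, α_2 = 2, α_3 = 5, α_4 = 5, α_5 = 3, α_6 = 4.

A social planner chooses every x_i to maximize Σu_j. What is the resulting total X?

132

Planner FOC: ∂(Σu_j)/∂x_i = (Σα_j) − x_i = 0, so x_i^SO = Σα_j = 22 for every i; X^SO = 132.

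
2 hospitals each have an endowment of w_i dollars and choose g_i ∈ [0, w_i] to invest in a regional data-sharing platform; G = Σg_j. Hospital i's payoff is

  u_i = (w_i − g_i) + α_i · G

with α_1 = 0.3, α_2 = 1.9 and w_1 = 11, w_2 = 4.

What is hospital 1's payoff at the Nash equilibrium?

∂u_i/∂g_i = α_i − 1, so hospital i contributes w_i if α_i > 1, else 0.
α_i > 1 for i ∈ {2}; NE contributions (0, 4), G = 4.
u_1 = (11 − 0) + 0.3·4 = 12.2.

12.2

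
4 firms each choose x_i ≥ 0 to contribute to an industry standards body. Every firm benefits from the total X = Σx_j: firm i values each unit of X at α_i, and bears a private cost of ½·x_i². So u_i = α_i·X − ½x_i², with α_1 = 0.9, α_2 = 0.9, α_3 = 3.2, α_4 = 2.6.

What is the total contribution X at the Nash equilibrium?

Firm i's FOC: ∂u_i/∂x_i = α_i − x_i = 0, so x_i* = α_i.
NE contributions = (0.9, 0.9, 3.2, 2.6); X = 7.6.

7.6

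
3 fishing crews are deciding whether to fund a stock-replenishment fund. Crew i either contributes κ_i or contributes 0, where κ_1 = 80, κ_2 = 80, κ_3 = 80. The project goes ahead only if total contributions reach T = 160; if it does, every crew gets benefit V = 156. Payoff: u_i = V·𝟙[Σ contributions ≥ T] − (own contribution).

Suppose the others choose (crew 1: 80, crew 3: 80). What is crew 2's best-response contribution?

Others' total = 160 ≥ 160; contributing adds cost 80 for no extra benefit.
Best response: 0.

0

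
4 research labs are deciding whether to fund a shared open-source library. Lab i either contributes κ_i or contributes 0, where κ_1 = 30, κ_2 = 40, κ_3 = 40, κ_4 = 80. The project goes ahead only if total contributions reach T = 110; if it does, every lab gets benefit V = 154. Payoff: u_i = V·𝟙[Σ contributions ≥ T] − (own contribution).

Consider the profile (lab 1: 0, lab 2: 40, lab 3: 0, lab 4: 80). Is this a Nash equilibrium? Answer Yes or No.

Total = 120 ≥ 110: provided.
Lab 1 (pledges 0, payoff 154): pledging 30 → total 150, payoff 124. No gain.
Lab 2 (pledges 40, payoff 114): dropping to 0 → total 80, payoff 0. No gain.
Lab 3 (pledges 0, payoff 154): pledging 40 → total 160, payoff 114. No gain.
Lab 4 (pledges 80, payoff 74): dropping to 0 → total 40, payoff 0. No gain.

Yes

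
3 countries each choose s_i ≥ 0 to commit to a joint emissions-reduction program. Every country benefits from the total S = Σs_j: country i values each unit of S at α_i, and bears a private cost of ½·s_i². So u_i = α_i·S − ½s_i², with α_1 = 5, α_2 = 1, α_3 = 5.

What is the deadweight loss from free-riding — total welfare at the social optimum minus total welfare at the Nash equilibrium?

Country i's FOC: ∂u_i/∂s_i = α_i − s_i = 0, so s_i* = α_i.
NE contributions = (5, 1, 5); S = 11.
W^NE = (Σα)·S − ½Σα_i² = 11² − ½·51 = 95.5.
Planner sets s_i = Σα_j = 11 for every i, so S^SO = 3·11 = 33.
W^SO = (Σα)·S^SO − ½·3·(Σα)² = (3/2)·11² = 181.5.
Deadweight loss = W^SO − W^NE = 86.

86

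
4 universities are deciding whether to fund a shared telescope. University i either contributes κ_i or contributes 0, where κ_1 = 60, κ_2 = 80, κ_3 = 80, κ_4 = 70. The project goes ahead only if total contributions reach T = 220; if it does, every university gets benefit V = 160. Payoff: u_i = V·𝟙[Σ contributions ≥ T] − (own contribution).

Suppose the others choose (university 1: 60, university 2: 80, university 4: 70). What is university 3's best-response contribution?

80

Others' total = 210. Contributing 80 brings total to 290 ≥ 220: gain V − κ_3 = 80.
Best response: 80.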